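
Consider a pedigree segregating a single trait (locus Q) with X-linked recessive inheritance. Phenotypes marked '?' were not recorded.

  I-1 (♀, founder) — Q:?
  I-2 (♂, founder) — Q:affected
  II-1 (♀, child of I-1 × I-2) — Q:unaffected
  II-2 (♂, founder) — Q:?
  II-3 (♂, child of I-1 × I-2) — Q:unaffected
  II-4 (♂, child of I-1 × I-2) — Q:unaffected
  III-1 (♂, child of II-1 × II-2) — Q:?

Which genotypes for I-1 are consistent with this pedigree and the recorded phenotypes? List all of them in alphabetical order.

I-1 ∈ {X^QX^Q, X^QX^q}

Q/I-1 ? ·: X^QX^Q|X^QX^q
Q/I-2 aff ·: X^qY
Q/II-1 un I-1×I-2: X^QX^q
Q/II-2 ? ·: X^QY|X^qY
Q/II-3 un I-1×I-2: X^QY
Q/II-4 un I-1×I-2: X^QY
Q/III-1 ? II-1×II-2: X^QY|X^qY
⇒ Q over [I-1,I-2,II-1,II-2,II-3,II-4,III-1]: 8 consistent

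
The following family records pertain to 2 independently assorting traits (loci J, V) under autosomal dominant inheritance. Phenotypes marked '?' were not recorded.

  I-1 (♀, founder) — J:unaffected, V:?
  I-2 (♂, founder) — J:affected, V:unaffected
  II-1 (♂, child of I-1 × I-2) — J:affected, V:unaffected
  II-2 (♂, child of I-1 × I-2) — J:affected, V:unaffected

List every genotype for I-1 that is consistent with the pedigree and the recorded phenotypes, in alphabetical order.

I-1 ∈ {jj Vv, jj vv}

J/I-1 un ·: jj
J/I-2 aff ·: Jj|JJ
J/II-1 aff I-1×I-2: Jj
J/II-2 aff I-1×I-2: Jj
⇒ J over [I-1,I-2,II-1,II-2]: 2 consistent
V/I-1 ? ·: vv|Vv
V/I-2 un ·: vv
V/II-1 un I-1×I-2: vv
V/II-2 un I-1×I-2: vv
⇒ V over [I-1,I-2,II-1,II-2]: 2 consistent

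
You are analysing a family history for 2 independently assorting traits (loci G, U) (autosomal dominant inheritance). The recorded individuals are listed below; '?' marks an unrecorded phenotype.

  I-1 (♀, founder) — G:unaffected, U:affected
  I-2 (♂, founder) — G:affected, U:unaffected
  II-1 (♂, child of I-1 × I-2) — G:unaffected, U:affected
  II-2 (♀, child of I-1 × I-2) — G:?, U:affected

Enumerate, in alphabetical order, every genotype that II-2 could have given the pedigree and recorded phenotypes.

G/I-1 un ·: gg
G/I-2 aff ·: Gg
G/II-1 un I-1×I-2: gg
G/II-2 ? I-1×I-2: gg|Gg
⇒ G over [I-1,I-2,II-1,II-2]: 2 consistent
U/I-1 aff ·: Uu|UU
U/I-2 un ·: uu
U/II-1 aff I-1×I-2: Uu
U/II-2 aff I-1×I-2: Uu
⇒ U over [I-1,I-2,II-1,II-2]: 2 consistent

II-2 ∈ {Gg Uu, gg Uu}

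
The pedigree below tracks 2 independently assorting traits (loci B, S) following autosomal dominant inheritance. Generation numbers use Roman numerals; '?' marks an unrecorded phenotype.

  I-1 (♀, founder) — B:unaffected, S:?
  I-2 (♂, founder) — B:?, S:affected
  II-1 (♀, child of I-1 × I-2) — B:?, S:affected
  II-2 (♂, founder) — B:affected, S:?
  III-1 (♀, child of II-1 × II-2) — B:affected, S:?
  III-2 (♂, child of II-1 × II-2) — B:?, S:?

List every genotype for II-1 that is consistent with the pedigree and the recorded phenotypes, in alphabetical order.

B/I-1 un ·: bb
B/I-2 ? ·: bb|Bb|BB
B/II-1 ? I-1×I-2: bb|Bb
B/II-2 aff ·: Bb|BB
B/III-1 aff II-1×II-2: Bb|BB
B/III-2 ? II-1×II-2: bb|Bb|BB
⇒ B over [I-1,I-2,II-1,II-2,III-1,III-2]: 26 consistent
S/I-1 ? ·: ss|Ss|SS
S/I-2 aff ·: Ss|SS
S/II-1 aff I-1×I-2: Ss|SS
S/II-2 ? ·: ss|Ss|SS
S/III-1 ? II-1×II-2: ss|Ss|SS
S/III-2 ? II-1×II-2: ss|Ss|SS
⇒ S over [I-1,I-2,II-1,II-2,III-1,III-2]: 109 consistent

II-1 ∈ {Bb SS, Bb Ss, bb SS, bb Ss}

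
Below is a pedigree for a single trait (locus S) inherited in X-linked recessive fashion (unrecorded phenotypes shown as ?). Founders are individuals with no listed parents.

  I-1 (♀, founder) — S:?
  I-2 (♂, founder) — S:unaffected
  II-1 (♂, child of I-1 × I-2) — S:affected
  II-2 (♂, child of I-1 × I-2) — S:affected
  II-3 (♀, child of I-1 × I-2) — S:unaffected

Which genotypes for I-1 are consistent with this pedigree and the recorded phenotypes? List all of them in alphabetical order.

S/I-1 ? ·: X^SX^s|X^sX^s
S/I-2 un ·: X^SY
S/II-1 aff I-1×I-2: X^sY
S/II-2 aff I-1×I-2: X^sY
S/II-3 un I-1×I-2: X^SX^S|X^SX^s
⇒ S over [I-1,I-2,II-1,II-2,II-3]: 3 consistent

I-1 ∈ {X^SX^s, X^sX^s}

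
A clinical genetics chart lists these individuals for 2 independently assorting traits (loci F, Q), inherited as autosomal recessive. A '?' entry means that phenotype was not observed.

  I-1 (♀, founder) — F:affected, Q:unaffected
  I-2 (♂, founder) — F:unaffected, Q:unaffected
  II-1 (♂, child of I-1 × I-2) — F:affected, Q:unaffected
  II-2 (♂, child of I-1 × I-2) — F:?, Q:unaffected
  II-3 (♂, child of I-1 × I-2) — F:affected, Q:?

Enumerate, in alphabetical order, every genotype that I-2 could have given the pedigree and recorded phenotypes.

F/I-1 aff ·: ff
F/I-2 un ·: Ff
F/II-1 aff I-1×I-2: ff
F/II-2 ? I-1×I-2: Ff|ff
F/II-3 aff I-1×I-2: ff
⇒ F over [I-1,I-2,II-1,II-2,II-3]: 2 consistent
Q/I-1 un ·: QQ|Qq
Q/I-2 un ·: QQ|Qq
Q/II-1 un I-1×I-2: QQ|Qq
Q/II-2 un I-1×I-2: QQ|Qq
Q/II-3 ? I-1×I-2: QQ|Qq|qq
⇒ Q over [I-1,I-2,II-1,II-2,II-3]: 29 consistent

I-2 ∈ {Ff QQ, Ff Qq}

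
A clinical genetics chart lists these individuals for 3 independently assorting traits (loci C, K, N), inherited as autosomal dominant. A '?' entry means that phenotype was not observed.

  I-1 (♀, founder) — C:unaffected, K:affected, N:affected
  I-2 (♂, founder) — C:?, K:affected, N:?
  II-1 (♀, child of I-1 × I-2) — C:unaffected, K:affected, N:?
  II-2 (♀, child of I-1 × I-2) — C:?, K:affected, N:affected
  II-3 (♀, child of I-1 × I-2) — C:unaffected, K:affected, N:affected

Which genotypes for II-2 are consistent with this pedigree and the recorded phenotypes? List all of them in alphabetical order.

II-2 ∈ {Cc KK NN, Cc KK Nn, Cc Kk NN, Cc Kk Nn, cc KK NN, cc KK Nn, cc Kk NN, cc Kk Nn}

C/I-1 un ·: cc
C/I-2 ? ·: cc|Cc
C/II-1 un I-1×I-2: cc
C/II-2 ? I-1×I-2: cc|Cc
C/II-3 un I-1×I-2: cc
⇒ C over [I-1,I-2,II-1,II-2,II-3]: 3 consistent
K/I-1 aff ·: Kk|KK
K/I-2 aff ·: Kk|KK
K/II-1 aff I-1×I-2: Kk|KK
K/II-2 aff I-1×I-2: Kk|KK
K/II-3 aff I-1×I-2: Kk|KK
⇒ K over [I-1,I-2,II-1,II-2,II-3]: 25 consistent
N/I-1 aff ·: Nn|NN
N/I-2 ? ·: nn|Nn|NN
N/II-1 ? I-1×I-2: nn|Nn|NN
N/II-2 aff I-1×I-2: Nn|NN
N/II-3 aff I-1×I-2: Nn|NN
⇒ N over [I-1,I-2,II-1,II-2,II-3]: 32 consistent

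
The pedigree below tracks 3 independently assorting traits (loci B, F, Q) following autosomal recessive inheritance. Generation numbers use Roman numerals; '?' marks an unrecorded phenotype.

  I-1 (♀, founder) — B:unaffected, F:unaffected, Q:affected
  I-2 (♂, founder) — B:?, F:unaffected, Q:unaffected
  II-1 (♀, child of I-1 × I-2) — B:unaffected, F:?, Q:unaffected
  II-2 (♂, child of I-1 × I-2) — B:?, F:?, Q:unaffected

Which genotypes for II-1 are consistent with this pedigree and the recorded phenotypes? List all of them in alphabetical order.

II-1 ∈ {BB FF Qq, BB Ff Qq, BB ff Qq, Bb FF Qq, Bb Ff Qq, Bb ff Qq}

B/I-1 un ·: BB|Bb
B/I-2 ? ·: BB|Bb|bb
B/II-1 un I-1×I-2: BB|Bb
B/II-2 ? I-1×I-2: BB|Bb|bb
⇒ B over [I-1,I-2,II-1,II-2]: 18 consistent
F/I-1 un ·: FF|Ff
F/I-2 un ·: FF|Ff
F/II-1 ? I-1×I-2: FF|Ff|ff
F/II-2 ? I-1×I-2: FF|Ff|ff
⇒ F over [I-1,I-2,II-1,II-2]: 18 consistent
Q/I-1 aff ·: qq
Q/I-2 un ·: QQ|Qq
Q/II-1 un I-1×I-2: Qq
Q/II-2 un I-1×I-2: Qq
⇒ Q over [I-1,I-2,II-1,II-2]: 2 consistent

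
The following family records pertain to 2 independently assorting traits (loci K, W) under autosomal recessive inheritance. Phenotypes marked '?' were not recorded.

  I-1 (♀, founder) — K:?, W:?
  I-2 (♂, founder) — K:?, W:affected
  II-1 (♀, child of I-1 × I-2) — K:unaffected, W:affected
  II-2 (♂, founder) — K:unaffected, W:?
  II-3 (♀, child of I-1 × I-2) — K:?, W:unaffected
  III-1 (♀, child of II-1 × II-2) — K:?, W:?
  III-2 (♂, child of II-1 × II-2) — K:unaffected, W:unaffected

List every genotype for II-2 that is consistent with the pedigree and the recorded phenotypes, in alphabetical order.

K/I-1 ? ·: KK|Kk|kk
K/I-2 ? ·: KK|Kk|kk
K/II-1 un I-1×I-2: KK|Kk
K/II-2 un ·: KK|Kk
K/II-3 ? I-1×I-2: KK|Kk|kk
K/III-1 ? II-1×II-2: KK|Kk|kk
K/III-2 un II-1×II-2: KK|Kk
⇒ K over [I-1,I-2,II-1,II-2,II-3,III-1,III-2]: 170 consistent
W/I-1 ? ·: Ww
W/I-2 aff ·: ww
W/II-1 aff I-1×I-2: ww
W/II-2 ? ·: WW|Ww
W/II-3 un I-1×I-2: Ww
W/III-1 ? II-1×II-2: Ww|ww
W/III-2 un II-1×II-2: Ww
⇒ W over [I-1,I-2,II-1,II-2,II-3,III-1,III-2]: 3 consistent

II-2 ∈ {KK WW, KK Ww, Kk WW, Kk Ww}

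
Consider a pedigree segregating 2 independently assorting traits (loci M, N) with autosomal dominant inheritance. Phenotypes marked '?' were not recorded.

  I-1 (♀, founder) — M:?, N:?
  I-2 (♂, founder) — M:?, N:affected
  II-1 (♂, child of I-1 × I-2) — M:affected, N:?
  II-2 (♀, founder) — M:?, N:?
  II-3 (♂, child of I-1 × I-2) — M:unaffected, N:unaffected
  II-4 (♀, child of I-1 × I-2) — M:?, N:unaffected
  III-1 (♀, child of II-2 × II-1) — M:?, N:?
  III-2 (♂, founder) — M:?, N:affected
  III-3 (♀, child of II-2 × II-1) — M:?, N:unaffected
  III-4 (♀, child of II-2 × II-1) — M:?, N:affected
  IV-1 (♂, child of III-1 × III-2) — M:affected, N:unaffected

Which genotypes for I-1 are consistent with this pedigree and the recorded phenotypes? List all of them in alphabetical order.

I-1 ∈ {Mm Nn, Mm nn, mm Nn, mm nn}

M/I-1 ? ·: mm|Mm
M/I-2 ? ·: mm|Mm
M/II-1 aff I-1×I-2: Mm|MM
M/II-2 ? ·: mm|Mm|MM
M/II-3 un I-1×I-2: mm
M/II-4 ? I-1×I-2: mm|Mm|MM
M/III-1 ? II-2×II-1: mm|Mm|MM
M/III-2 ? ·: mm|Mm|MM
M/III-3 ? II-2×II-1: mm|Mm|MM
M/III-4 ? II-2×II-1: mm|Mm|MM
M/IV-1 aff III-1×III-2: Mm|MM
⇒ M over [I-1,I-2,II-1,II-2,II-3,II-4,III-1,III-2,III-3,III-4,IV-1]: 1276 consistent
N/I-1 ? ·: nn|Nn
N/I-2 aff ·: Nn
N/II-1 ? I-1×I-2: nn|Nn
N/II-2 ? ·: nn|Nn
N/II-3 un I-1×I-2: nn
N/II-4 un I-1×I-2: nn
N/III-1 ? II-2×II-1: nn|Nn
N/III-2 aff ·: Nn
N/III-3 un II-2×II-1: nn
N/III-4 aff II-2×II-1: Nn|NN
N/IV-1 un III-1×III-2: nn
⇒ N over [I-1,I-2,II-1,II-2,II-3,II-4,III-1,III-2,III-3,III-4,IV-1]: 16 consistent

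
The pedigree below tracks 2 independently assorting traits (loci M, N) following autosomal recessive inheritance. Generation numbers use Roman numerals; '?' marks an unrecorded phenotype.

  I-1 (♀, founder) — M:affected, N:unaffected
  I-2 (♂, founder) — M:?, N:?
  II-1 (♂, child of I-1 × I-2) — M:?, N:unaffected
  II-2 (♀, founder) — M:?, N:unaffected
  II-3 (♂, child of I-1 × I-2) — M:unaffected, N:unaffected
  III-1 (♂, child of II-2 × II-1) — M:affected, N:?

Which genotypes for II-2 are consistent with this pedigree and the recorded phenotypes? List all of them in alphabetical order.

II-2 ∈ {Mm NN, Mm Nn, mm NN, mm Nn}

M/I-1 aff ·: mm
M/I-2 ? ·: MM|Mm
M/II-1 ? I-1×I-2: Mm|mm
M/II-2 ? ·: Mm|mm
M/II-3 un I-1×I-2: Mm
M/III-1 aff II-2×II-1: mm
⇒ M over [I-1,I-2,II-1,II-2,II-3,III-1]: 6 consistent
N/I-1 un ·: NN|Nn
N/I-2 ? ·: NN|Nn|nn
N/II-1 un I-1×I-2: NN|Nn
N/II-2 un ·: NN|Nn
N/II-3 un I-1×I-2: NN|Nn
N/III-1 ? II-2×II-1: NN|Nn|nn
⇒ N over [I-1,I-2,II-1,II-2,II-3,III-1]: 61 consistent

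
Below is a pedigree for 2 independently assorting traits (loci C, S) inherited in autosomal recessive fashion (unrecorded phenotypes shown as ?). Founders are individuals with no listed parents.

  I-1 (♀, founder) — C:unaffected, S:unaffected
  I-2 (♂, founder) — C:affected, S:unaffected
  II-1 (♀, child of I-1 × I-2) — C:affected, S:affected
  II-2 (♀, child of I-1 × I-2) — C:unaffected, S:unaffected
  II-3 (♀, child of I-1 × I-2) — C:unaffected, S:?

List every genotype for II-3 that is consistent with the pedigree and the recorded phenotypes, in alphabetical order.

C/I-1 un ·: Cc
C/I-2 aff ·: cc
C/II-1 aff I-1×I-2: cc
C/II-2 un I-1×I-2: Cc
C/II-3 un I-1×I-2: Cc
⇒ C over [I-1,I-2,II-1,II-2,II-3]: 1 consistent
S/I-1 un ·: Ss
S/I-2 un ·: Ss
S/II-1 aff I-1×I-2: ss
S/II-2 un I-1×I-2: SS|Ss
S/II-3 ? I-1×I-2: SS|Ss|ss
⇒ S over [I-1,I-2,II-1,II-2,II-3]: 6 consistent

II-3 ∈ {Cc SS, Cc Ss, Cc ss}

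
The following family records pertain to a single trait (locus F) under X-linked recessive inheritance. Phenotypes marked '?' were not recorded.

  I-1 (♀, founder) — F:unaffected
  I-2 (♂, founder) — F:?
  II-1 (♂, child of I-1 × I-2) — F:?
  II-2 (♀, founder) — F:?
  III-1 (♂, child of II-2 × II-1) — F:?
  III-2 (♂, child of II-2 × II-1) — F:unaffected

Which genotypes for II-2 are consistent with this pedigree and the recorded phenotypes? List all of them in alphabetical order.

F/I-1 un ·: X^FX^F|X^FX^f
F/I-2 ? ·: X^FY|X^fY
F/II-1 ? I-1×I-2: X^FY|X^fY
F/II-2 ? ·: X^FX^F|X^FX^f
F/III-1 ? II-2×II-1: X^FY|X^fY
F/III-2 un II-2×II-1: X^FY
⇒ F over [I-1,I-2,II-1,II-2,III-1,III-2]: 18 consistent

II-2 ∈ {X^FX^F, X^FX^f}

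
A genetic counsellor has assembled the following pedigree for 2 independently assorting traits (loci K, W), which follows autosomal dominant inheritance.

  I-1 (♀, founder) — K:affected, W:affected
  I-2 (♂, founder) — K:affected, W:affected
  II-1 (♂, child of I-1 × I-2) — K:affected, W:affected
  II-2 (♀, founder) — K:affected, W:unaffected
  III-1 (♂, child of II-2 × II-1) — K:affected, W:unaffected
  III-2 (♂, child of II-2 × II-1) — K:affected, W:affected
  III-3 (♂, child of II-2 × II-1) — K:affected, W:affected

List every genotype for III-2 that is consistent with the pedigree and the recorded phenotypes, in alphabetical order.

K/I-1 aff ·: Kk|KK
K/I-2 aff ·: Kk|KK
K/II-1 aff I-1×I-2: Kk|KK
K/II-2 aff ·: Kk|KK
K/III-1 aff II-2×II-1: Kk|KK
K/III-2 aff II-2×II-1: Kk|KK
K/III-3 aff II-2×II-1: Kk|KK
⇒ K over [I-1,I-2,II-1,II-2,III-1,III-2,III-3]: 84 consistent
W/I-1 aff ·: Ww|WW
W/I-2 aff ·: Ww|WW
W/II-1 aff I-1×I-2: Ww
W/II-2 un ·: ww
W/III-1 un II-2×II-1: ww
W/III-2 aff II-2×II-1: Ww
W/III-3 aff II-2×II-1: Ww
⇒ W over [I-1,I-2,II-1,II-2,III-1,III-2,III-3]: 3 consistent

III-2 ∈ {KK Ww, Kk Ww}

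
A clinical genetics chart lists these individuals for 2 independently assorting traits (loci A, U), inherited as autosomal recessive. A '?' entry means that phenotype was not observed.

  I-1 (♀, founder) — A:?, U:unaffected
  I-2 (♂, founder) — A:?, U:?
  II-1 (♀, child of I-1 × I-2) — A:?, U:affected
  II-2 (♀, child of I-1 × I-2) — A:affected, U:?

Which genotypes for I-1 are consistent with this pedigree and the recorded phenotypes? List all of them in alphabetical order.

I-1 ∈ {Aa Uu, aa Uu}

A/I-1 ? ·: Aa|aa
A/I-2 ? ·: Aa|aa
A/II-1 ? I-1×I-2: AA|Aa|aa
A/II-2 aff I-1×I-2: aa
⇒ A over [I-1,I-2,II-1,II-2]: 8 consistent
U/I-1 un ·: Uu
U/I-2 ? ·: Uu|uu
U/II-1 aff I-1×I-2: uu
U/II-2 ? I-1×I-2: UU|Uu|uu
⇒ U over [I-1,I-2,II-1,II-2]: 5 consistent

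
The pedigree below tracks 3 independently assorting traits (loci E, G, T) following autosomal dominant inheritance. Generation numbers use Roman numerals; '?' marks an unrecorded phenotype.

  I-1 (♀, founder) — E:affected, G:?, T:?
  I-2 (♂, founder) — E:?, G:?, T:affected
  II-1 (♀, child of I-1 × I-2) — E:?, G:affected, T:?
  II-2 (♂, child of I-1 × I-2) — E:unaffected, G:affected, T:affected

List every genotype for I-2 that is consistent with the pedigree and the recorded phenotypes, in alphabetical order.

I-2 ∈ {Ee GG TT, Ee GG Tt, Ee Gg TT, Ee Gg Tt, Ee gg TT, Ee gg Tt, ee GG TT, ee GG Tt, ee Gg TT, ee Gg Tt, ee gg TT, ee gg Tt}

E/I-1 aff ·: Ee
E/I-2 ? ·: ee|Ee
E/II-1 ? I-1×I-2: ee|Ee|EE
E/II-2 un I-1×I-2: ee
⇒ E over [I-1,I-2,II-1,II-2]: 5 consistent
G/I-1 ? ·: gg|Gg|GG
G/I-2 ? ·: gg|Gg|GG
G/II-1 aff I-1×I-2: Gg|GG
G/II-2 aff I-1×I-2: Gg|GG
⇒ G over [I-1,I-2,II-1,II-2]: 17 consistent
T/I-1 ? ·: tt|Tt|TT
T/I-2 aff ·: Tt|TT
T/II-1 ? I-1×I-2: tt|Tt|TT
T/II-2 aff I-1×I-2: Tt|TT
⇒ T over [I-1,I-2,II-1,II-2]: 18 consistent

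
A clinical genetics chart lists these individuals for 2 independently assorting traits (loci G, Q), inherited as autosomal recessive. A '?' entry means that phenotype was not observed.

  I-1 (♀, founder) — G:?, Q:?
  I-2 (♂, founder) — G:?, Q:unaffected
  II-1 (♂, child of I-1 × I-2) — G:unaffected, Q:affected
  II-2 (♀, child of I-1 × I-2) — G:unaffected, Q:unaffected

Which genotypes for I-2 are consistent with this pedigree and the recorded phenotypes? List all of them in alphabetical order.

I-2 ∈ {GG Qq, Gg Qq, gg Qq}

G/I-1 ? ·: GG|Gg|gg
G/I-2 ? ·: GG|Gg|gg
G/II-1 un I-1×I-2: GG|Gg
G/II-2 un I-1×I-2: GG|Gg
⇒ G over [I-1,I-2,II-1,II-2]: 17 consistent
Q/I-1 ? ·: Qq|qq
Q/I-2 un ·: Qq
Q/II-1 aff I-1×I-2: qq
Q/II-2 un I-1×I-2: QQ|Qq
⇒ Q over [I-1,I-2,II-1,II-2]: 3 consistent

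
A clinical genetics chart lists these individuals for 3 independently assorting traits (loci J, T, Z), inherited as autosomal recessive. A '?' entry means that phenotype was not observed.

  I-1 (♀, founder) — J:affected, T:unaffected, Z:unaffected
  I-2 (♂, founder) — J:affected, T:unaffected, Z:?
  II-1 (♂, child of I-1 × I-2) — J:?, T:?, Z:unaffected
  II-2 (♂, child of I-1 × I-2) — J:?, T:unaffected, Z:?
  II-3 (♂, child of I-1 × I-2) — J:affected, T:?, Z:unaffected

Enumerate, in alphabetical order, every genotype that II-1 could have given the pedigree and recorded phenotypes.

II-1 ∈ {jj TT ZZ, jj TT Zz, jj Tt ZZ, jj Tt Zz, jj tt ZZ, jj tt Zz}

J/I-1 aff ·: jj
J/I-2 aff ·: jj
J/II-1 ? I-1×I-2: jj
J/II-2 ? I-1×I-2: jj
J/II-3 aff I-1×I-2: jj
⇒ J over [I-1,I-2,II-1,II-2,II-3]: 1 consistent
T/I-1 un ·: TT|Tt
T/I-2 un ·: TT|Tt
T/II-1 ? I-1×I-2: TT|Tt|tt
T/II-2 un I-1×I-2: TT|Tt
T/II-3 ? I-1×I-2: TT|Tt|tt
⇒ T over [I-1,I-2,II-1,II-2,II-3]: 35 consistent
Z/I-1 un ·: ZZ|Zz
Z/I-2 ? ·: ZZ|Zz|zz
Z/II-1 un I-1×I-2: ZZ|Zz
Z/II-2 ? I-1×I-2: ZZ|Zz|zz
Z/II-3 un I-1×I-2: ZZ|Zz
⇒ Z over [I-1,I-2,II-1,II-2,II-3]: 32 consistent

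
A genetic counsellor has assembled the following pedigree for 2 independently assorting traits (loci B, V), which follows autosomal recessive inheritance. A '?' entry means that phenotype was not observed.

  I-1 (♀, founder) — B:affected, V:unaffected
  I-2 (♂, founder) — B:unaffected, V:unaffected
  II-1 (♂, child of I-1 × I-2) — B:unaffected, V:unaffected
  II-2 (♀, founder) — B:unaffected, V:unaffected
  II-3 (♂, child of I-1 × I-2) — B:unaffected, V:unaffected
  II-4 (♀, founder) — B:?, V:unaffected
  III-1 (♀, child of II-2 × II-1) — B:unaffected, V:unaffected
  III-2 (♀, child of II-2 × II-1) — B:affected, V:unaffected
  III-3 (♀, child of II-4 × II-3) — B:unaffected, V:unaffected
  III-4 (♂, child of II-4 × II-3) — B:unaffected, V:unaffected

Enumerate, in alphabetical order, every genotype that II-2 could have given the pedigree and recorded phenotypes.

B/I-1 aff ·: bb
B/I-2 un ·: BB|Bb
B/II-1 un I-1×I-2: Bb
B/II-2 un ·: Bb
B/II-3 un I-1×I-2: Bb
B/II-4 ? ·: BB|Bb|bb
B/III-1 un II-2×II-1: BB|Bb
B/III-2 aff II-2×II-1: bb
B/III-3 un II-4×II-3: BB|Bb
B/III-4 un II-4×II-3: BB|Bb
⇒ B over [I-1,I-2,II-1,II-2,II-3,II-4,III-1,III-2,III-3,III-4]: 36 consistent
V/I-1 un ·: VV|Vv
V/I-2 un ·: VV|Vv
V/II-1 un I-1×I-2: VV|Vv
V/II-2 un ·: VV|Vv
V/II-3 un I-1×I-2: VV|Vv
V/II-4 un ·: VV|Vv
V/III-1 un II-2×II-1: VV|Vv
V/III-2 un II-2×II-1: VV|Vv
V/III-3 un II-4×II-3: VV|Vv
V/III-4 un II-4×II-3: VV|Vv
⇒ V over [I-1,I-2,II-1,II-2,II-3,II-4,III-1,III-2,III-3,III-4]: 532 consistent

II-2 ∈ {Bb VV, Bb Vv}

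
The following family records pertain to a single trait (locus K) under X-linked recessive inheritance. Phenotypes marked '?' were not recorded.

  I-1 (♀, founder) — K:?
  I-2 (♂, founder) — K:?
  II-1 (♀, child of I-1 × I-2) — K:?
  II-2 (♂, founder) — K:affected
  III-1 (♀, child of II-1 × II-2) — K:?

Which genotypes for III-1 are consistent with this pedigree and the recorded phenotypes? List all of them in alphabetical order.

III-1 ∈ {X^KX^k, X^kX^k}

K/I-1 ? ·: X^KX^K|X^KX^k|X^kX^k
K/I-2 ? ·: X^KY|X^kY
K/II-1 ? I-1×I-2: X^KX^K|X^KX^k|X^kX^k
K/II-2 aff ·: X^kY
K/III-1 ? II-1×II-2: X^KX^k|X^kX^k
⇒ K over [I-1,I-2,II-1,II-2,III-1]: 12 consistent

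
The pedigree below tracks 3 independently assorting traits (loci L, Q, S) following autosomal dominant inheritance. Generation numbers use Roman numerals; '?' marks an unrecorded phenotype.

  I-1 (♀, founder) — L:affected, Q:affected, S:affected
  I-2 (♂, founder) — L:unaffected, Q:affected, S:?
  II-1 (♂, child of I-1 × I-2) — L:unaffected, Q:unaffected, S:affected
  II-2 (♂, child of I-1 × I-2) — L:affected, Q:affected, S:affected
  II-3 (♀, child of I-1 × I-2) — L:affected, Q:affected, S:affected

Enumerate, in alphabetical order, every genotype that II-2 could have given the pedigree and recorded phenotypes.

II-2 ∈ {Ll QQ SS, Ll QQ Ss, Ll Qq SS, Ll Qq Ss}

L/I-1 aff ·: Ll
L/I-2 un ·: ll
L/II-1 un I-1×I-2: ll
L/II-2 aff I-1×I-2: Ll
L/II-3 aff I-1×I-2: Ll
⇒ L over [I-1,I-2,II-1,II-2,II-3]: 1 consistent
Q/I-1 aff ·: Qq
Q/I-2 aff ·: Qq
Q/II-1 un I-1×I-2: qq
Q/II-2 aff I-1×I-2: Qq|QQ
Q/II-3 aff I-1×I-2: Qq|QQ
⇒ Q over [I-1,I-2,II-1,II-2,II-3]: 4 consistent
S/I-1 aff ·: Ss|SS
S/I-2 ? ·: ss|Ss|SS
S/II-1 aff I-1×I-2: Ss|SS
S/II-2 aff I-1×I-2: Ss|SS
S/II-3 aff I-1×I-2: Ss|SS
⇒ S over [I-1,I-2,II-1,II-2,II-3]: 27 consistent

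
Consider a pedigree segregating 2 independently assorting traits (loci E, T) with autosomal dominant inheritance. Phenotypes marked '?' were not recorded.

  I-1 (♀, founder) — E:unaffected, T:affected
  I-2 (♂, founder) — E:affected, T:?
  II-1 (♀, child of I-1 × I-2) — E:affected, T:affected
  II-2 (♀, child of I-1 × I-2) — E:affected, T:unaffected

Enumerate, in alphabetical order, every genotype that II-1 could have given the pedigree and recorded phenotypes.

II-1 ∈ {Ee TT, Ee Tt}

E/I-1 un ·: ee
E/I-2 aff ·: Ee|EE
E/II-1 aff I-1×I-2: Ee
E/II-2 aff I-1×I-2: Ee
⇒ E over [I-1,I-2,II-1,II-2]: 2 consistent
T/I-1 aff ·: Tt
T/I-2 ? ·: tt|Tt
T/II-1 aff I-1×I-2: Tt|TT
T/II-2 un I-1×I-2: tt
⇒ T over [I-1,I-2,II-1,II-2]: 3 consistent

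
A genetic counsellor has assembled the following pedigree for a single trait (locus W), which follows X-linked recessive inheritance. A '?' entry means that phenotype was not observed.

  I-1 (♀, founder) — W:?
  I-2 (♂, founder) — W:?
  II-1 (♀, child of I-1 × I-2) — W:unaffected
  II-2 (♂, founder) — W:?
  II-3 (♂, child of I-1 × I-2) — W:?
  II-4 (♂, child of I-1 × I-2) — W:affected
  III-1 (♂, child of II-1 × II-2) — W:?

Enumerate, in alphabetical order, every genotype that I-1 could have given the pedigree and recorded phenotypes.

W/I-1 ? ·: X^WX^w|X^wX^w
W/I-2 ? ·: X^WY|X^wY
W/II-1 un I-1×I-2: X^WX^W|X^WX^w
W/II-2 ? ·: X^WY|X^wY
W/II-3 ? I-1×I-2: X^WY|X^wY
W/II-4 aff I-1×I-2: X^wY
W/III-1 ? II-1×II-2: X^WY|X^wY
⇒ W over [I-1,I-2,II-1,II-2,II-3,II-4,III-1]: 24 consistent

I-1 ∈ {X^WX^w, X^wX^w}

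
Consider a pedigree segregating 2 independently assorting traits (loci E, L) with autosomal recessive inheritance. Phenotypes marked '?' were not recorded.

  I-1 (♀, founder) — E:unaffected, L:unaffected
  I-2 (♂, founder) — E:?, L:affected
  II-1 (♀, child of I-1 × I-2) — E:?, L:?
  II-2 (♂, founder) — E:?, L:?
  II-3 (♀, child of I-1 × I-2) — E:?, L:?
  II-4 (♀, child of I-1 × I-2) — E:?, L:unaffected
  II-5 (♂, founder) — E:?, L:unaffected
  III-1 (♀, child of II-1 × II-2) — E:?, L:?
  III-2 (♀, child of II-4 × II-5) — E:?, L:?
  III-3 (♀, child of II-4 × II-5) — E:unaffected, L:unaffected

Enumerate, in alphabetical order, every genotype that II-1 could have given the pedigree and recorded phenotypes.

II-1 ∈ {EE Ll, EE ll, Ee Ll, Ee ll, ee Ll, ee ll}

E/I-1 un ·: EE|Ee
E/I-2 ? ·: EE|Ee|ee
E/II-1 ? I-1×I-2: EE|Ee|ee
E/II-2 ? ·: EE|Ee|ee
E/II-3 ? I-1×I-2: EE|Ee|ee
E/II-4 ? I-1×I-2: EE|Ee|ee
E/II-5 ? ·: EE|Ee|ee
E/III-1 ? II-1×II-2: EE|Ee|ee
E/III-2 ? II-4×II-5: EE|Ee|ee
E/III-3 un II-4×II-5: EE|Ee
⇒ E over [I-1,I-2,II-1,II-2,II-3,II-4,II-5,III-1,III-2,III-3]: 2175 consistent
L/I-1 un ·: LL|Ll
L/I-2 aff ·: ll
L/II-1 ? I-1×I-2: Ll|ll
L/II-2 ? ·: LL|Ll|ll
L/II-3 ? I-1×I-2: Ll|ll
L/II-4 un I-1×I-2: Ll
L/II-5 un ·: LL|Ll
L/III-1 ? II-1×II-2: LL|Ll|ll
L/III-2 ? II-4×II-5: LL|Ll|ll
L/III-3 un II-4×II-5: LL|Ll
⇒ L over [I-1,I-2,II-1,II-2,II-3,II-4,II-5,III-1,III-2,III-3]: 290 consistent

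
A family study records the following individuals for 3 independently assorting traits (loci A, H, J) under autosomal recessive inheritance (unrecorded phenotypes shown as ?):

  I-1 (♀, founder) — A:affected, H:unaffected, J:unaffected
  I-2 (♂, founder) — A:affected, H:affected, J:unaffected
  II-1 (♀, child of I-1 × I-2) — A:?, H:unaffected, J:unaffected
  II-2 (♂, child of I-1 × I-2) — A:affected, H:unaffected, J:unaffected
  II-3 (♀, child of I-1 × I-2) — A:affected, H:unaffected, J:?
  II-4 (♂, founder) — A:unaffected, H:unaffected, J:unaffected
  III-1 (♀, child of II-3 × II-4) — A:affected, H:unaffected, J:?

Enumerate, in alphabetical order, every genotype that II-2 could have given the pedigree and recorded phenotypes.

A/I-1 aff ·: aa
A/I-2 aff ·: aa
A/II-1 ? I-1×I-2: aa
A/II-2 aff I-1×I-2: aa
A/II-3 aff I-1×I-2: aa
A/II-4 un ·: Aa
A/III-1 aff II-3×II-4: aa
⇒ A over [I-1,I-2,II-1,II-2,II-3,II-4,III-1]: 1 consistent
H/I-1 un ·: HH|Hh
H/I-2 aff ·: hh
H/II-1 un I-1×I-2: Hh
H/II-2 un I-1×I-2: Hh
H/II-3 un I-1×I-2: Hh
H/II-4 un ·: HH|Hh
H/III-1 un II-3×II-4: HH|Hh
⇒ H over [I-1,I-2,II-1,II-2,II-3,II-4,III-1]: 8 consistent
J/I-1 un ·: JJ|Jj
J/I-2 un ·: JJ|Jj
J/II-1 un I-1×I-2: JJ|Jj
J/II-2 un I-1×I-2: JJ|Jj
J/II-3 ? I-1×I-2: JJ|Jj|jj
J/II-4 un ·: JJ|Jj
J/III-1 ? II-3×II-4: JJ|Jj|jj
⇒ J over [I-1,I-2,II-1,II-2,II-3,II-4,III-1]: 111 consistent

II-2 ∈ {aa Hh JJ, aa Hh Jj}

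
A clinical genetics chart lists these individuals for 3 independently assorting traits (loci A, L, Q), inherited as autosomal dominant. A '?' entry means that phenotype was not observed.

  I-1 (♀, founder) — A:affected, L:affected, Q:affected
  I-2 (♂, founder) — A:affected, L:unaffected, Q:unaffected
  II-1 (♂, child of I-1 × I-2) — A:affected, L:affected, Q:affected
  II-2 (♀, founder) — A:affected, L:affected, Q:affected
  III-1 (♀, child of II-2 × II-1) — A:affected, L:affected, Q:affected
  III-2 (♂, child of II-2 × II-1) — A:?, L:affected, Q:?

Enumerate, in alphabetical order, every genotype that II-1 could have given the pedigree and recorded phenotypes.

II-1 ∈ {AA Ll Qq, Aa Ll Qq}

A/I-1 aff ·: Aa|AA
A/I-2 aff ·: Aa|AA
A/II-1 aff I-1×I-2: Aa|AA
A/II-2 aff ·: Aa|AA
A/III-1 aff II-2×II-1: Aa|AA
A/III-2 ? II-2×II-1: aa|Aa|AA
⇒ A over [I-1,I-2,II-1,II-2,III-1,III-2]: 50 consistent
L/I-1 aff ·: Ll|LL
L/I-2 un ·: ll
L/II-1 aff I-1×I-2: Ll
L/II-2 aff ·: Ll|LL
L/III-1 aff II-2×II-1: Ll|LL
L/III-2 aff II-2×II-1: Ll|LL
⇒ L over [I-1,I-2,II-1,II-2,III-1,III-2]: 16 consistent
Q/I-1 aff ·: Qq|QQ
Q/I-2 un ·: qq
Q/II-1 aff I-1×I-2: Qq
Q/II-2 aff ·: Qq|QQ
Q/III-1 aff II-2×II-1: Qq|QQ
Q/III-2 ? II-2×II-1: qq|Qq|QQ
⇒ Q over [I-1,I-2,II-1,II-2,III-1,III-2]: 20 consistent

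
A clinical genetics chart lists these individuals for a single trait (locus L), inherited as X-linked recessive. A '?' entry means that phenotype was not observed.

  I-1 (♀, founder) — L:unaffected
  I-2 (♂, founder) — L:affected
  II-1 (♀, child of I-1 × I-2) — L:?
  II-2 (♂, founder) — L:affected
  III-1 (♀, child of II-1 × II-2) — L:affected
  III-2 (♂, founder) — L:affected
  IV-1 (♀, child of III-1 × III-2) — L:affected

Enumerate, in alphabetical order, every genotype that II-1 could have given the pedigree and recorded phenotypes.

II-1 ∈ {X^LX^l, X^lX^l}

L/I-1 un ·: X^LX^L|X^LX^l
L/I-2 aff ·: X^lY
L/II-1 ? I-1×I-2: X^LX^l|X^lX^l
L/II-2 aff ·: X^lY
L/III-1 aff II-1×II-2: X^lX^l
L/III-2 aff ·: X^lY
L/IV-1 aff III-1×III-2: X^lX^l
⇒ L over [I-1,I-2,II-1,II-2,III-1,III-2,IV-1]: 3 consistent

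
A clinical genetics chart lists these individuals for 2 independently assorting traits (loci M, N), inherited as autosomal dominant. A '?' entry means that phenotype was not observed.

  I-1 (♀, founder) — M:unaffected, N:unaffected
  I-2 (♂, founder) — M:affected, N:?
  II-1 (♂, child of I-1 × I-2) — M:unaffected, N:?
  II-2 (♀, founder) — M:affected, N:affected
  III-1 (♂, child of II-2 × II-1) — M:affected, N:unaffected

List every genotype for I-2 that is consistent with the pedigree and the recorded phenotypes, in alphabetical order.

I-2 ∈ {Mm NN, Mm Nn, Mm nn}

M/I-1 un ·: mm
M/I-2 aff ·: Mm
M/II-1 un I-1×I-2: mm
M/II-2 aff ·: Mm|MM
M/III-1 aff II-2×II-1: Mm
⇒ M over [I-1,I-2,II-1,II-2,III-1]: 2 consistent
N/I-1 un ·: nn
N/I-2 ? ·: nn|Nn|NN
N/II-1 ? I-1×I-2: nn|Nn
N/II-2 aff ·: Nn
N/III-1 un II-2×II-1: nn
⇒ N over [I-1,I-2,II-1,II-2,III-1]: 4 consistent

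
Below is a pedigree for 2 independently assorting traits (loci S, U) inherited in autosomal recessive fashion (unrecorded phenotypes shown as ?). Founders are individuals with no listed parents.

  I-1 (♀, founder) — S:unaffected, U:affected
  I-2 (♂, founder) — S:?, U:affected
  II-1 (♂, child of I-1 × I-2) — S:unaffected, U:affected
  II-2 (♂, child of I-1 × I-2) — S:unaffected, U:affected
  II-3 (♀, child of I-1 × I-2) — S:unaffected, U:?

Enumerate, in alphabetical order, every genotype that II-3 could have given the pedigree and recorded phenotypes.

II-3 ∈ {SS uu, Ss uu}

S/I-1 un ·: SS|Ss
S/I-2 ? ·: SS|Ss|ss
S/II-1 un I-1×I-2: SS|Ss
S/II-2 un I-1×I-2: SS|Ss
S/II-3 un I-1×I-2: SS|Ss
⇒ S over [I-1,I-2,II-1,II-2,II-3]: 27 consistent
U/I-1 aff ·: uu
U/I-2 aff ·: uu
U/II-1 aff I-1×I-2: uu
U/II-2 aff I-1×I-2: uu
U/II-3 ? I-1×I-2: uu
⇒ U over [I-1,I-2,II-1,II-2,II-3]: 1 consistent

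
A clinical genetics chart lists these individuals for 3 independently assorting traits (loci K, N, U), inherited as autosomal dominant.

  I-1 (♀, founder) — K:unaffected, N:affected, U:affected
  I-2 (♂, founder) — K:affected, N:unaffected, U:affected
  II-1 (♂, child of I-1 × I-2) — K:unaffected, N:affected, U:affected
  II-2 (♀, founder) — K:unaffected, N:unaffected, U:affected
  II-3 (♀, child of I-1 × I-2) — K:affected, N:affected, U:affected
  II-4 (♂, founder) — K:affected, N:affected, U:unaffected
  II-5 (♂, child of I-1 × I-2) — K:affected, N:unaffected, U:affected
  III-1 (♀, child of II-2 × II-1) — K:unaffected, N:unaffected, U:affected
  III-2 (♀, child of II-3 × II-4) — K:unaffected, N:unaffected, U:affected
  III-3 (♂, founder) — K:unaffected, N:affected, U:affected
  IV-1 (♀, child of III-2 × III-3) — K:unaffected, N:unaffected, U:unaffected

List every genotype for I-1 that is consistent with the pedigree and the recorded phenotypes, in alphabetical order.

I-1 ∈ {kk Nn UU, kk Nn Uu}

K/I-1 un ·: kk
K/I-2 aff ·: Kk
K/II-1 un I-1×I-2: kk
K/II-2 un ·: kk
K/II-3 aff I-1×I-2: Kk
K/II-4 aff ·: Kk
K/II-5 aff I-1×I-2: Kk
K/III-1 un II-2×II-1: kk
K/III-2 un II-3×II-4: kk
K/III-3 un ·: kk
K/IV-1 un III-2×III-3: kk
⇒ K over [I-1,I-2,II-1,II-2,II-3,II-4,II-5,III-1,III-2,III-3,IV-1]: 1 consistent
N/I-1 aff ·: Nn
N/I-2 un ·: nn
N/II-1 aff I-1×I-2: Nn
N/II-2 un ·: nn
N/II-3 aff I-1×I-2: Nn
N/II-4 aff ·: Nn
N/II-5 un I-1×I-2: nn
N/III-1 un II-2×II-1: nn
N/III-2 un II-3×II-4: nn
N/III-3 aff ·: Nn
N/IV-1 un III-2×III-3: nn
⇒ N over [I-1,I-2,II-1,II-2,II-3,II-4,II-5,III-1,III-2,III-3,IV-1]: 1 consistent
U/I-1 aff ·: Uu|UU
U/I-2 aff ·: Uu|UU
U/II-1 aff I-1×I-2: Uu|UU
U/II-2 aff ·: Uu|UU
U/II-3 aff I-1×I-2: Uu|UU
U/II-4 un ·: uu
U/II-5 aff I-1×I-2: Uu|UU
U/III-1 aff II-2×II-1: Uu|UU
U/III-2 aff II-3×II-4: Uu
U/III-3 aff ·: Uu
U/IV-1 un III-2×III-3: uu
⇒ U over [I-1,I-2,II-1,II-2,II-3,II-4,II-5,III-1,III-2,III-3,IV-1]: 87 consistent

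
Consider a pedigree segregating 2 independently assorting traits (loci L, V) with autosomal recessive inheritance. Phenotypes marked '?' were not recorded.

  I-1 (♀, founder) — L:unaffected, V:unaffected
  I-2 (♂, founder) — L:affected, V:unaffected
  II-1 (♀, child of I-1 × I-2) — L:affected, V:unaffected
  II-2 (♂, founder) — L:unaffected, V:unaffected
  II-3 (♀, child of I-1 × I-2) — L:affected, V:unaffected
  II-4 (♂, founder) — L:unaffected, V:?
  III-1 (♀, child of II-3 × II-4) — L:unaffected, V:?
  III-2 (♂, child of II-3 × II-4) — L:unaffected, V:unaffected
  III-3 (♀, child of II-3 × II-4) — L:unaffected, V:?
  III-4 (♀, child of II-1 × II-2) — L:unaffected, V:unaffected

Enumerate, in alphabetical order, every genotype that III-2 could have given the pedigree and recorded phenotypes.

III-2 ∈ {Ll VV, Ll Vv}

L/I-1 un ·: Ll
L/I-2 aff ·: ll
L/II-1 aff I-1×I-2: ll
L/II-2 un ·: LL|Ll
L/II-3 aff I-1×I-2: ll
L/II-4 un ·: LL|Ll
L/III-1 un II-3×II-4: Ll
L/III-2 un II-3×II-4: Ll
L/III-3 un II-3×II-4: Ll
L/III-4 un II-1×II-2: Ll
⇒ L over [I-1,I-2,II-1,II-2,II-3,II-4,III-1,III-2,III-3,III-4]: 4 consistent
V/I-1 un ·: VV|Vv
V/I-2 un ·: VV|Vv
V/II-1 un I-1×I-2: VV|Vv
V/II-2 un ·: VV|Vv
V/II-3 un I-1×I-2: VV|Vv
V/II-4 ? ·: VV|Vv|vv
V/III-1 ? II-3×II-4: VV|Vv|vv
V/III-2 un II-3×II-4: VV|Vv
V/III-3 ? II-3×II-4: VV|Vv|vv
V/III-4 un II-1×II-2: VV|Vv
⇒ V over [I-1,I-2,II-1,II-2,II-3,II-4,III-1,III-2,III-3,III-4]: 870 consistent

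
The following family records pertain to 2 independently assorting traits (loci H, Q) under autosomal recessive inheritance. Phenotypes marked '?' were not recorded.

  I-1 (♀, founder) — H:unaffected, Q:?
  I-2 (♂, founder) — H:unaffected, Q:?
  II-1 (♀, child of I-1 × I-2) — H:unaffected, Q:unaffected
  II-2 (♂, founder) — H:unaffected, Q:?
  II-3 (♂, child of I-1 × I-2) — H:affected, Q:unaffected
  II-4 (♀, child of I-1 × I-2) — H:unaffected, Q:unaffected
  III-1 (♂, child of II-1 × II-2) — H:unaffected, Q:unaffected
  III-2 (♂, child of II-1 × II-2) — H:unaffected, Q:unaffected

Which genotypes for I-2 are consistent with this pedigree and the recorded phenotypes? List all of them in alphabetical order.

H/I-1 un ·: Hh
H/I-2 un ·: Hh
H/II-1 un I-1×I-2: HH|Hh
H/II-2 un ·: HH|Hh
H/II-3 aff I-1×I-2: hh
H/II-4 un I-1×I-2: HH|Hh
H/III-1 un II-1×II-2: HH|Hh
H/III-2 un II-1×II-2: HH|Hh
⇒ H over [I-1,I-2,II-1,II-2,II-3,II-4,III-1,III-2]: 26 consistent
Q/I-1 ? ·: QQ|Qq|qq
Q/I-2 ? ·: QQ|Qq|qq
Q/II-1 un I-1×I-2: QQ|Qq
Q/II-2 ? ·: QQ|Qq|qq
Q/II-3 un I-1×I-2: QQ|Qq
Q/II-4 un I-1×I-2: QQ|Qq
Q/III-1 un II-1×II-2: QQ|Qq
Q/III-2 un II-1×II-2: QQ|Qq
⇒ Q over [I-1,I-2,II-1,II-2,II-3,II-4,III-1,III-2]: 222 consistent

I-2 ∈ {Hh QQ, Hh Qq, Hh qq}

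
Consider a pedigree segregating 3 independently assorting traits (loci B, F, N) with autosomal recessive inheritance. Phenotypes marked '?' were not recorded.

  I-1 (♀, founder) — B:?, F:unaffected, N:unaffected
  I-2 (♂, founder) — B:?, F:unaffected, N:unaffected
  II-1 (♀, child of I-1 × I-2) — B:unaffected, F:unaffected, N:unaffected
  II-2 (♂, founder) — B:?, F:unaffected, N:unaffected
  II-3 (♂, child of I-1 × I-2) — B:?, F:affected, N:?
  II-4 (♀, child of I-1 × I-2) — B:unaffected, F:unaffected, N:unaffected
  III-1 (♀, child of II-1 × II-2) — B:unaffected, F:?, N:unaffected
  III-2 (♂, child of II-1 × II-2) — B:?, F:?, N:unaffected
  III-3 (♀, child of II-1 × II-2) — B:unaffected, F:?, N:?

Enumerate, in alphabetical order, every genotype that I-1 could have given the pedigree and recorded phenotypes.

B/I-1 ? ·: BB|Bb|bb
B/I-2 ? ·: BB|Bb|bb
B/II-1 un I-1×I-2: BB|Bb
B/II-2 ? ·: BB|Bb|bb
B/II-3 ? I-1×I-2: BB|Bb|bb
B/II-4 un I-1×I-2: BB|Bb
B/III-1 un II-1×II-2: BB|Bb
B/III-2 ? II-1×II-2: BB|Bb|bb
B/III-3 un II-1×II-2: BB|Bb
⇒ B over [I-1,I-2,II-1,II-2,II-3,II-4,III-1,III-2,III-3]: 590 consistent
F/I-1 un ·: Ff
F/I-2 un ·: Ff
F/II-1 un I-1×I-2: FF|Ff
F/II-2 un ·: FF|Ff
F/II-3 aff I-1×I-2: ff
F/II-4 un I-1×I-2: FF|Ff
F/III-1 ? II-1×II-2: FF|Ff|ff
F/III-2 ? II-1×II-2: FF|Ff|ff
F/III-3 ? II-1×II-2: FF|Ff|ff
⇒ F over [I-1,I-2,II-1,II-2,II-3,II-4,III-1,III-2,III-3]: 88 consistent
N/I-1 un ·: NN|Nn
N/I-2 un ·: NN|Nn
N/II-1 un I-1×I-2: NN|Nn
N/II-2 un ·: NN|Nn
N/II-3 ? I-1×I-2: NN|Nn|nn
N/II-4 un I-1×I-2: NN|Nn
N/III-1 un II-1×II-2: NN|Nn
N/III-2 un II-1×II-2: NN|Nn
N/III-3 ? II-1×II-2: NN|Nn|nn
⇒ N over [I-1,I-2,II-1,II-2,II-3,II-4,III-1,III-2,III-3]: 415 consistent

I-1 ∈ {BB Ff NN, BB Ff Nn, Bb Ff NN, Bb Ff Nn, bb Ff NN, bb Ff Nn}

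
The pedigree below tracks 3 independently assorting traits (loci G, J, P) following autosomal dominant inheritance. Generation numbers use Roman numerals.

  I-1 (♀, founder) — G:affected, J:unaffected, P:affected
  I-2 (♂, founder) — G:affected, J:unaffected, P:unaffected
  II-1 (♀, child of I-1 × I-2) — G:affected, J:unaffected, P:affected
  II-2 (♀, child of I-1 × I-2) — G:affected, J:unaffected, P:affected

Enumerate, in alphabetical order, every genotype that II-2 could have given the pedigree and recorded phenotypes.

II-2 ∈ {GG jj Pp, Gg jj Pp}

G/I-1 aff ·: Gg|GG
G/I-2 aff ·: Gg|GG
G/II-1 aff I-1×I-2: Gg|GG
G/II-2 aff I-1×I-2: Gg|GG
⇒ G over [I-1,I-2,II-1,II-2]: 13 consistent
J/I-1 un ·: jj
J/I-2 un ·: jj
J/II-1 un I-1×I-2: jj
J/II-2 un I-1×I-2: jj
⇒ J over [I-1,I-2,II-1,II-2]: 1 consistent
P/I-1 aff ·: Pp|PP
P/I-2 un ·: pp
P/II-1 aff I-1×I-2: Pp
P/II-2 aff I-1×I-2: Pp
⇒ P over [I-1,I-2,II-1,II-2]: 2 consistent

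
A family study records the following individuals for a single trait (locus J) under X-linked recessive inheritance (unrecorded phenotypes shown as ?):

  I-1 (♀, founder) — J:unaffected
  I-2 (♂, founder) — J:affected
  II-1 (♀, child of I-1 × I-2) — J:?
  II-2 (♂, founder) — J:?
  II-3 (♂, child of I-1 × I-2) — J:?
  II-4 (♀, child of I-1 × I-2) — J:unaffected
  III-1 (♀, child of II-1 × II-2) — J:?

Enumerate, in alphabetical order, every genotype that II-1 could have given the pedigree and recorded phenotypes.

J/I-1 un ·: X^JX^J|X^JX^j
J/I-2 aff ·: X^jY
J/II-1 ? I-1×I-2: X^JX^j|X^jX^j
J/II-2 ? ·: X^JY|X^jY
J/II-3 ? I-1×I-2: X^JY|X^jY
J/II-4 un I-1×I-2: X^JX^j
J/III-1 ? II-1×II-2: X^JX^J|X^JX^j|X^jX^j
⇒ J over [I-1,I-2,II-1,II-2,II-3,II-4,III-1]: 16 consistent

II-1 ∈ {X^JX^j, X^jX^j}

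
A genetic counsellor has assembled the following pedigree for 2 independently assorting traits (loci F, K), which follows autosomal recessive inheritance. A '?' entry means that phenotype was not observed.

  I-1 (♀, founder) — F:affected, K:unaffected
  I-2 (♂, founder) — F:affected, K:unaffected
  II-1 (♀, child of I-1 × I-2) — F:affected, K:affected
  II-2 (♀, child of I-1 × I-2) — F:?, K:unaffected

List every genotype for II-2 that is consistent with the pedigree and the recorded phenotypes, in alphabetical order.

F/I-1 aff ·: ff
F/I-2 aff ·: ff
F/II-1 aff I-1×I-2: ff
F/II-2 ? I-1×I-2: ff
⇒ F over [I-1,I-2,II-1,II-2]: 1 consistent
K/I-1 un ·: Kk
K/I-2 un ·: Kk
K/II-1 aff I-1×I-2: kk
K/II-2 un I-1×I-2: KK|Kk
⇒ K over [I-1,I-2,II-1,II-2]: 2 consistent

II-2 ∈ {ff KK, ff Kk}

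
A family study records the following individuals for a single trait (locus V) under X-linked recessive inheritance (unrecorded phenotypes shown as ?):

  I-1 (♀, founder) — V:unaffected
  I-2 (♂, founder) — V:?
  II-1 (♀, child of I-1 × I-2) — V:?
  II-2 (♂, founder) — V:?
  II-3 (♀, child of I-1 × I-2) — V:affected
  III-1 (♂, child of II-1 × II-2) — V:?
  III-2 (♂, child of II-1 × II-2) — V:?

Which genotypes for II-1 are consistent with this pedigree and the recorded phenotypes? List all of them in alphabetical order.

V/I-1 un ·: X^VX^v
V/I-2 ? ·: X^vY
V/II-1 ? I-1×I-2: X^VX^v|X^vX^v
V/II-2 ? ·: X^VY|X^vY
V/II-3 aff I-1×I-2: X^vX^v
V/III-1 ? II-1×II-2: X^VY|X^vY
V/III-2 ? II-1×II-2: X^VY|X^vY
⇒ V over [I-1,I-2,II-1,II-2,II-3,III-1,III-2]: 10 consistent

II-1 ∈ {X^VX^v, X^vX^v}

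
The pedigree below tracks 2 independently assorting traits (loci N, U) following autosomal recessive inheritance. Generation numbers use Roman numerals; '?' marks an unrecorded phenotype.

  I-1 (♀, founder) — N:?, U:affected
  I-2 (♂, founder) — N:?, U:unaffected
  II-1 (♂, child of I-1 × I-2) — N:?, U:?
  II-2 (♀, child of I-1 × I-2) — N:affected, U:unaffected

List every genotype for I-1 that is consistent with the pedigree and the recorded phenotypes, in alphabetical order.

N/I-1 ? ·: Nn|nn
N/I-2 ? ·: Nn|nn
N/II-1 ? I-1×I-2: NN|Nn|nn
N/II-2 aff I-1×I-2: nn
⇒ N over [I-1,I-2,II-1,II-2]: 8 consistent
U/I-1 aff ·: uu
U/I-2 un ·: UU|Uu
U/II-1 ? I-1×I-2: Uu|uu
U/II-2 un I-1×I-2: Uu
⇒ U over [I-1,I-2,II-1,II-2]: 3 consistent

I-1 ∈ {Nn uu, nn uu}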